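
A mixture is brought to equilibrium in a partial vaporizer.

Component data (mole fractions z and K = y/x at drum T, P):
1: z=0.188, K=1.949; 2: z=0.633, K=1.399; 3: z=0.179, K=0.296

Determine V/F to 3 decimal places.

Newton iteration, V/F⁰ = 0.69:
  V/F = 0.690: g = 0.0608, g' = -0.459 → V/F = 0.822
  V/F = 0.822: g = -0.0089, g' = -0.611 → V/F = 0.808
Converged at V/F = 0.808.

V/F = 0.808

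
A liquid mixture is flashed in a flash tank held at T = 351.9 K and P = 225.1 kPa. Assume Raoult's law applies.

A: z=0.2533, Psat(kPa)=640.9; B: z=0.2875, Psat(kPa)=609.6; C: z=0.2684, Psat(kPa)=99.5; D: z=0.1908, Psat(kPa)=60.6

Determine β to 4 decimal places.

Raoult's law: Kᵢ = Pᵢˢᵃᵗ/P = Pᵢˢᵃᵗ/225.1.
  K_A = 640.9/225.1 = 2.847179, K_B = 609.6/225.1 = 2.708130, K_C = 99.5/225.1 = 0.442026, K_D = 60.6/225.1 = 0.269214
Material balance + equilibrium reduce to Σ zᵢ(Kᵢ−1)/(1+β(Kᵢ−1)) = 0.
Check two-phase: ΣzᵢKᵢ = 1.6698 > 1 and Σzᵢ/Kᵢ = 1.5111 > 1, so g(0) = 0.6698 > 0 and g(1) = -0.5111 < 0.
Newton–Raphson from β = 0.46:
  β = 0.4600: g = 0.11645, g' = -0.8981 → β = 0.5897
  β = 0.5897: g = 0.00041, g' = -0.9065 → β = 0.5901
Converged at β = 0.5901.

β = 0.5901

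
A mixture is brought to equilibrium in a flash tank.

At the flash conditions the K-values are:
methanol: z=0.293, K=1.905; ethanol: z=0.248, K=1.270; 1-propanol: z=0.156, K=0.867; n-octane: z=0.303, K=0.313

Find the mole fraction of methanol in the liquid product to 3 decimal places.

x_methanol = 0.236

Newton iteration, ψ⁰ = 0.5:
  ψ = 0.500: g = -0.0977, g' = -0.463 → ψ = 0.289
  ψ = 0.289: g = -0.0089, g' = -0.392 → ψ = 0.266
Converged at ψ = 0.266.
Compositions from xᵢ = zᵢ/(1+ψ(Kᵢ−1)), yᵢ = Kᵢxᵢ:
  methanol: x = 0.236, y = 0.450
  ethanol: x = 0.231, y = 0.294
  1-propanol: x = 0.162, y = 0.140
  n-octane: x = 0.371, y = 0.116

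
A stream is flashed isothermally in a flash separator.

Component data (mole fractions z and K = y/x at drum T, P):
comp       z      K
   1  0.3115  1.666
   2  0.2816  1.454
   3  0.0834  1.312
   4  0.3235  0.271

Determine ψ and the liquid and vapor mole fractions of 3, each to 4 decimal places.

Let ψ = V/F and solve Σ zᵢ(Kᵢ−1)/(1+ψ(Kᵢ−1)) = 0.
g(0) = ΣzᵢKᵢ − 1 = 0.1255 and g(1) = 1 − Σzᵢ/Kᵢ = -0.6379, so a root lies in (0, 1).
Newton–Raphson from ψ = 0.69:
  ψ = 0.6900: g = -0.21362, g' = -0.8001 → ψ = 0.4230
  ψ = 0.4230: g = -0.04888, g' = -0.4907 → ψ = 0.3234
  ψ = 0.3234: g = -0.00277, g' = -0.4387 → ψ = 0.3171
Converged at ψ = 0.3171.
Compositions from xᵢ = zᵢ/(1+ψ(Kᵢ−1)), yᵢ = Kᵢxᵢ:
  1: x = 0.2572, y = 0.4285
  2: x = 0.2462, y = 0.3579
  3: x = 0.0759, y = 0.0996
  4: x = 0.4208, y = 0.1140

ψ = 0.3171, x_3 = 0.0759, y_3 = 0.0996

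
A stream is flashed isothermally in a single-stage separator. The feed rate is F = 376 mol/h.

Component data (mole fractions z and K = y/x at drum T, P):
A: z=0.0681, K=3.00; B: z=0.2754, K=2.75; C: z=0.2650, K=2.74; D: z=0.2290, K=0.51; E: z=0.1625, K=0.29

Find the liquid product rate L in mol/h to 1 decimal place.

L = 77.5 mol/h

Newton–Raphson from ψ = 0.68:
  ψ = 0.6800: g = 0.09763, g' = -0.8230 → ψ = 0.7986
  ψ = 0.7986: g = -0.00441, g' = -0.9130 → ψ = 0.7938
Converged at ψ = 0.7938.
Then V = ψ·F = 0.7938·376 = 298.5 mol/h and L = F − V = 77.5 mol/h.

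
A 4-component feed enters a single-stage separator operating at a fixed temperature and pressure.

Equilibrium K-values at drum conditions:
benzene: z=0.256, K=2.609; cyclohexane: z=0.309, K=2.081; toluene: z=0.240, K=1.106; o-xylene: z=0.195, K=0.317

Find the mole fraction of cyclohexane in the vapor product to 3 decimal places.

Rachford–Rice: g(V/F) = Σ zᵢ(Kᵢ−1)/(1+V/F(Kᵢ−1)) = 0.
Feasibility: ΣzᵢKᵢ = 1.638, Σzᵢ/Kᵢ = 1.079 — both > 1, two phases present.
Iterate (Newton) starting at V/F = 0.5:
  V/F = 0.500: g = 0.2670, g' = -0.568 → V/F = 0.970
  V/F = 0.970: g = -0.0478, g' = -0.988 → V/F = 0.922
  V/F = 0.922: g = -0.0032, g' = -0.863 → V/F = 0.918
Converged at V/F = 0.918.
Compositions from xᵢ = zᵢ/(1+V/F(Kᵢ−1)), yᵢ = Kᵢxᵢ:
  benzene: x = 0.103, y = 0.270
  cyclohexane: x = 0.155, y = 0.323
  toluene: x = 0.219, y = 0.242
  o-xylene: x = 0.523, y = 0.166

y_cyclohexane = 0.323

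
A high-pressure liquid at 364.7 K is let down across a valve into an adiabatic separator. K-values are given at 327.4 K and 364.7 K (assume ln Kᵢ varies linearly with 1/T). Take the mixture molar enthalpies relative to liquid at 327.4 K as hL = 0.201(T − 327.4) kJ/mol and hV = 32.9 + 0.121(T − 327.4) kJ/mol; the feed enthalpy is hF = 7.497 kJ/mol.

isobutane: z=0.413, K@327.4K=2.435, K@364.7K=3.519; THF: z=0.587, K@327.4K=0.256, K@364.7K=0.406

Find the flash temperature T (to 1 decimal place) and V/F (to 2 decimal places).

T = 332.7 K, V/F = 0.20

Adiabatic flash: solve Rachford–Rice at each trial T, then check hF = ψ·hV(T) + (1−ψ)·hL(T).
  T = 327.4 K: K = (2.435, 0.256), RR gives ψ = 0.146, H_out = 4.805 kJ/mol
  T = 364.7 K: K = (3.519, 0.406), RR gives ψ = 0.462, H_out = 21.326 kJ/mol
  T = 346.0 K: K = (2.955, 0.326), RR gives ψ = 0.313, H_out = 13.561 kJ/mol
  T = 336.7 K: K = (2.690, 0.290), RR gives ψ = 0.234, H_out = 9.401 kJ/mol
  T = 332.0 K: K = (2.560, 0.273), RR gives ψ = 0.191, H_out = 7.148 kJ/mol
  T = 334.4 K: K = (2.626, 0.281), RR gives ψ = 0.214, H_out = 8.314 kJ/mol
Linear interpolation between T = 332.0 (H_out = 7.148) and T = 334.4 (H_out = 8.314) on hF = 7.497 gives T ≈ 332.7 K, at which ψ = 0.20.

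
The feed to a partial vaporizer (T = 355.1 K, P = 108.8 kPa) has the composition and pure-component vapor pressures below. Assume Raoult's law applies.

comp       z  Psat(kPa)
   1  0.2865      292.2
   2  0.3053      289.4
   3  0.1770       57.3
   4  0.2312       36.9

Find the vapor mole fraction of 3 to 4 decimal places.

Raoult's law: Kᵢ = Pᵢˢᵃᵗ/P = Pᵢˢᵃᵗ/108.8.
  K_1 = 292.2/108.8 = 2.685662, K_2 = 289.4/108.8 = 2.659926, K_3 = 57.3/108.8 = 0.526654, K_4 = 36.9/108.8 = 0.339154
Material balance + equilibrium reduce to Σ zᵢ(Kᵢ−1)/(1+ψ(Kᵢ−1)) = 0.
Feasibility: ΣzᵢKᵢ = 1.7531, Σzᵢ/Kᵢ = 1.2392 — both > 1, two phases present.
Newton iteration, ψ⁰ = 0.5:
  ψ = 0.5000: g = 0.20105, g' = -0.7842 → ψ = 0.7564
  ψ = 0.7564: g = 0.00097, g' = -0.8225 → ψ = 0.7576
Converged at ψ = 0.7576.
Compositions from xᵢ = zᵢ/(1+ψ(Kᵢ−1)), yᵢ = Kᵢxᵢ:
  1: x = 0.1258, y = 0.3379
  2: x = 0.1352, y = 0.3597
  3: x = 0.2760, y = 0.1453
  4: x = 0.4630, y = 0.1570

y_3 = 0.1453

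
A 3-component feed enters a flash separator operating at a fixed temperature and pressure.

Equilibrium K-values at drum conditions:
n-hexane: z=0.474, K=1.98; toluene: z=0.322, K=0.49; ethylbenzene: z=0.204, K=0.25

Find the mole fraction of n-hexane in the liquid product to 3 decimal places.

x_n-hexane = 0.383

Material balance + equilibrium reduce to Σ zᵢ(Kᵢ−1)/(1+β(Kᵢ−1)) = 0.
g(0) = ΣzᵢKᵢ − 1 = 0.147 and g(1) = 1 − Σzᵢ/Kᵢ = -0.713, so a root lies in (0, 1).
Newton–Raphson from β = 0.5:
  β = 0.500: g = -0.1535, g' = -0.650 → β = 0.264
  β = 0.264: g = -0.0114, g' = -0.578 → β = 0.244
Converged at β = 0.244.
Compositions from xᵢ = zᵢ/(1+β(Kᵢ−1)), yᵢ = Kᵢxᵢ:
  n-hexane: x = 0.383, y = 0.757
  toluene: x = 0.368, y = 0.180
  ethylbenzene: x = 0.250, y = 0.062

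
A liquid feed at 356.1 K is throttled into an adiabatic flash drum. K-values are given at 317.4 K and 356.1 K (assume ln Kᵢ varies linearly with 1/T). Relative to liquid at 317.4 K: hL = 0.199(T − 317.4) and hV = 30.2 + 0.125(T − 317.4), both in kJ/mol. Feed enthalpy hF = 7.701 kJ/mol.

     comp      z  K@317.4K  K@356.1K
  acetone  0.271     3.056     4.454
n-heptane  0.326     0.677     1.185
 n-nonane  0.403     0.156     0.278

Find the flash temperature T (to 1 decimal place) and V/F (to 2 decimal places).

Adiabatic flash: solve Rachford–Rice at each trial T, then check hF = ψ·hV(T) + (1−ψ)·hL(T).
  T = 317.4 K: K = (3.056, 0.677, 0.156), RR gives ψ = 0.085, H_out = 2.557 kJ/mol
  T = 356.1 K: K = (4.454, 1.185, 0.278), RR gives ψ = 0.441, H_out = 19.752 kJ/mol
  T = 336.8 K: K = (3.731, 0.911, 0.212), RR gives ψ = 0.263, H_out = 11.435 kJ/mol
  T = 327.1 K: K = (3.387, 0.789, 0.183), RR gives ψ = 0.175, H_out = 7.099 kJ/mol
  T = 332.0 K: K = (3.559, 0.849, 0.197), RR gives ψ = 0.220, H_out = 9.308 kJ/mol
  T = 329.6 K: K = (3.474, 0.819, 0.190), RR gives ψ = 0.198, H_out = 8.231 kJ/mol
  T = 328.4 K: K = (3.432, 0.804, 0.186), RR gives ψ = 0.187, H_out = 7.689 kJ/mol
Linear interpolation between T = 328.4 (H_out = 7.689) and T = 329.6 (H_out = 8.231) on hF = 7.701 gives T ≈ 328.4 K, at which ψ = 0.19.

T = 328.4 K, V/F = 0.19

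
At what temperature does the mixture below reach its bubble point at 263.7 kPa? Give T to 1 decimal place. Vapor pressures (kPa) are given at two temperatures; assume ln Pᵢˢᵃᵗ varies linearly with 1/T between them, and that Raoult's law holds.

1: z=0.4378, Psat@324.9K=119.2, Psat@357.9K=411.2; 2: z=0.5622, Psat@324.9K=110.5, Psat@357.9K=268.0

T = 350.4 K

Bubble-point temperature: ΣzᵢPᵢˢᵃᵗ(T) = P. Interpolate ln Pᵢˢᵃᵗ = aᵢ + bᵢ/T.
  T = 324.9 K: ΣzᵢPᵢˢᵃᵗ = 114.31 kPa
  T = 357.9 K: ΣzᵢPᵢˢᵃᵗ = 330.69 kPa
  T = 341.4 K: ΣzᵢPᵢˢᵃᵗ = 198.71 kPa
  T = 349.6 K: ΣzᵢPᵢˢᵃᵗ = 257.27 kPa
  T = 353.8 K: ΣzᵢPᵢˢᵃᵗ = 292.49 kPa
  T = 351.7 K: ΣzᵢPᵢˢᵃᵗ = 274.40 kPa
Interpolating between 349.6 K and 351.7 K gives T ≈ 350.4 K.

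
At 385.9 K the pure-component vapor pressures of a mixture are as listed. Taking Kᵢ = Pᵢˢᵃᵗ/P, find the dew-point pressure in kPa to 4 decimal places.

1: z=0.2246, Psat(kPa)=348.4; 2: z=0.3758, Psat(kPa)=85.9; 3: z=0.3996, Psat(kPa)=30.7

Pdew = 55.4453 kPa

At the dew point ψ → 1, so Σzᵢ/Kᵢ = 1 with Kᵢ = Pᵢˢᵃᵗ/P ⇒ 1/P = Σzᵢ/Pᵢˢᵃᵗ.
1/P = 0.2246/348.4 + 0.3758/85.9 + 0.3996/30.7 = 0.0180358 ⇒ P = 55.4453 kPa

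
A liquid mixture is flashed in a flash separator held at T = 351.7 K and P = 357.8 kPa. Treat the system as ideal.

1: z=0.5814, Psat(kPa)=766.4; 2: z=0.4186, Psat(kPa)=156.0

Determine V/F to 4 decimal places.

V/F = 0.6643

Raoult's law: Kᵢ = Pᵢˢᵃᵗ/P = Pᵢˢᵃᵗ/357.8.
  K_1 = 766.4/357.8 = 2.141979, K_2 = 156.0/357.8 = 0.435998
Binary case is linear: z₁(K₁−1)(1+V/F(K₂−1)) + z₂(K₂−1)(1+V/F(K₁−1)) = 0
⇒ V/F = [z₁(K₁−1)+z₂(K₂−1)] / [−(K₁−1)(K₂−1)] = 0.42786/0.64408 = 0.6643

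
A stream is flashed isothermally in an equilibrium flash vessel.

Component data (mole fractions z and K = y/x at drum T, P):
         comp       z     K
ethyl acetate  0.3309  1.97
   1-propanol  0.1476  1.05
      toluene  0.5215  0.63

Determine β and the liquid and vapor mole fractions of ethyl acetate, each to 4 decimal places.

β = 0.4467, x_ethyl acetate = 0.2309, y_ethyl acetate = 0.4548

Let β = V/F and solve Σ zᵢ(Kᵢ−1)/(1+β(Kᵢ−1)) = 0.
Feasibility: ΣzᵢKᵢ = 1.1354, Σzᵢ/Kᵢ = 1.1363 — both > 1, two phases present.
Iterate (Newton) starting at β = 0.41:
  β = 0.4100: g = 0.00941, g' = -0.2589 → β = 0.4464
  β = 0.4464: g = 0.00008, g' = -0.2544 → β = 0.4467
Converged at β = 0.4467.
Compositions from xᵢ = zᵢ/(1+β(Kᵢ−1)), yᵢ = Kᵢxᵢ:
  ethyl acetate: x = 0.2309, y = 0.4548
  1-propanol: x = 0.1444, y = 0.1516
  toluene: x = 0.6248, y = 0.3936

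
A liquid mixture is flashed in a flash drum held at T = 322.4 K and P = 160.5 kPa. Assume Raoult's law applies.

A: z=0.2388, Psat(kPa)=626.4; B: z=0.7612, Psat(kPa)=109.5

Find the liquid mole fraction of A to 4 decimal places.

x_A = 0.0987

Raoult's law: Kᵢ = Pᵢˢᵃᵗ/P = Pᵢˢᵃᵗ/160.5.
  K_A = 626.4/160.5 = 3.902804, K_B = 109.5/160.5 = 0.682243
Let ψ = V/F and solve Σ zᵢ(Kᵢ−1)/(1+ψ(Kᵢ−1)) = 0.
Check two-phase: ΣzᵢKᵢ = 1.4513 > 1 and Σzᵢ/Kᵢ = 1.1769 > 1, so g(0) = 0.4513 > 0 and g(1) = -0.1769 < 0.
Binary case is linear: z₁(K₁−1)(1+ψ(K₂−1)) + z₂(K₂−1)(1+ψ(K₁−1)) = 0
⇒ ψ = [z₁(K₁−1)+z₂(K₂−1)] / [−(K₁−1)(K₂−1)] = 0.45131/0.92239 = 0.4893
Compositions from xᵢ = zᵢ/(1+ψ(Kᵢ−1)), yᵢ = Kᵢxᵢ:
  A: x = 0.0987, y = 0.3851
  B: x = 0.9013, y = 0.6149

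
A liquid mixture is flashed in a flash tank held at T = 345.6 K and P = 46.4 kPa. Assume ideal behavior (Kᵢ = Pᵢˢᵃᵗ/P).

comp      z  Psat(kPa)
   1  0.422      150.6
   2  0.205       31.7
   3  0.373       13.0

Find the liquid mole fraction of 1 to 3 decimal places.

Raoult's law: Kᵢ = Pᵢˢᵃᵗ/P = Pᵢˢᵃᵗ/46.4.
  K_1 = 150.6/46.4 = 3.24569, K_2 = 31.7/46.4 = 0.68319, K_3 = 13.0/46.4 = 0.28017
Rachford–Rice: g(ψ) = Σ zᵢ(Kᵢ−1)/(1+ψ(Kᵢ−1)) = 0.
Check two-phase: ΣzᵢKᵢ = 1.614 > 1 and Σzᵢ/Kᵢ = 1.761 > 1, so g(0) = 0.614 > 0 and g(1) = -0.761 < 0.
Newton–Raphson from ψ = 0.5:
  ψ = 0.500: g = -0.0502, g' = -0.973 → ψ = 0.448
Converged at ψ = 0.448.
Compositions from xᵢ = zᵢ/(1+ψ(Kᵢ−1)), yᵢ = Kᵢxᵢ:
  1: x = 0.210, y = 0.682
  2: x = 0.239, y = 0.163
  3: x = 0.551, y = 0.154

x_1 = 0.210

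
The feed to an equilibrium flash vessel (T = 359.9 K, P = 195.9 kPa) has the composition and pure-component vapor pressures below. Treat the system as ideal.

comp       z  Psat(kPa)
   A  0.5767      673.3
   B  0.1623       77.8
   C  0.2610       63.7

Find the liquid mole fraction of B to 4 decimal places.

Raoult's law: Kᵢ = Pᵢˢᵃᵗ/P = Pᵢˢᵃᵗ/195.9.
  K_A = 673.3/195.9 = 3.436958, K_B = 77.8/195.9 = 0.397141, K_C = 63.7/195.9 = 0.325166
Rachford–Rice: g(β) = Σ zᵢ(Kᵢ−1)/(1+β(Kᵢ−1)) = 0.
g(0) = ΣzᵢKᵢ − 1 = 1.1314 and g(1) = 1 − Σzᵢ/Kᵢ = -0.3791, so a root lies in (0, 1).
Iterate (Newton) starting at β = 0.39:
  β = 0.3900: g = 0.35360, g' = -1.2201 → β = 0.6798
  β = 0.6798: g = 0.03779, g' = -1.0604 → β = 0.7155
  β = 0.7155: g = -0.00035, g' = -1.0818 → β = 0.7151
Converged at β = 0.7151.
Compositions from xᵢ = zᵢ/(1+β(Kᵢ−1)), yᵢ = Kᵢxᵢ:
  A: x = 0.2103, y = 0.7227
  B: x = 0.2853, y = 0.1133
  C: x = 0.5044, y = 0.1640

x_B = 0.2853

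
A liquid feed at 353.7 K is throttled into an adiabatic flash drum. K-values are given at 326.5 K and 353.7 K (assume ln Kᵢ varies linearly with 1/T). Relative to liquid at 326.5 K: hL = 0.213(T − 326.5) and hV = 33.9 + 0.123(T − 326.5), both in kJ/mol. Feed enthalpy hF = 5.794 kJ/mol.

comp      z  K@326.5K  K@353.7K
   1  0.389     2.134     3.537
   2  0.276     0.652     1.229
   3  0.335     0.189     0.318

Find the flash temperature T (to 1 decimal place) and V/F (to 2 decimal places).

Adiabatic flash: solve Rachford–Rice at each trial T, then check hF = ψ·hV(T) + (1−ψ)·hL(T).
  T = 326.5 K: K = (2.134, 0.652, 0.189), RR gives ψ = 0.101, H_out = 3.440 kJ/mol
  T = 353.7 K: K = (3.537, 1.229, 0.318), RR gives ψ = 0.670, H_out = 26.853 kJ/mol
  T = 340.1 K: K = (2.775, 0.907, 0.248), RR gives ψ = 0.420, H_out = 16.635 kJ/mol
  T = 333.3 K: K = (2.440, 0.771, 0.217), RR gives ψ = 0.275, H_out = 10.588 kJ/mol
  T = 329.9 K: K = (2.284, 0.710, 0.203), RR gives ψ = 0.192, H_out = 7.191 kJ/mol
  T = 328.2 K: K = (2.208, 0.680, 0.196), RR gives ψ = 0.148, H_out = 5.366 kJ/mol
Linear interpolation between T = 328.2 (H_out = 5.366) and T = 329.9 (H_out = 7.191) on hF = 5.794 gives T ≈ 328.6 K, at which ψ = 0.16.

T = 328.6 K, V/F = 0.16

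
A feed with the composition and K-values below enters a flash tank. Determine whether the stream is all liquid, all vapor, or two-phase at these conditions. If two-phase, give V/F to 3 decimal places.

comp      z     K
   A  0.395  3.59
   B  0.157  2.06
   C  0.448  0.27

ΣzᵢKᵢ = 1.862; Σzᵢ/Kᵢ = 1.846.
Both exceed 1, so a two-phase solution exists.
Let ψ = V/F and solve Σ zᵢ(Kᵢ−1)/(1+ψ(Kᵢ−1)) = 0.
Newton–Raphson from ψ = 0.5:
  ψ = 0.500: g = 0.0395, g' = -1.171 → ψ = 0.534
Converged at ψ = 0.534.

two-phase, V/F = 0.534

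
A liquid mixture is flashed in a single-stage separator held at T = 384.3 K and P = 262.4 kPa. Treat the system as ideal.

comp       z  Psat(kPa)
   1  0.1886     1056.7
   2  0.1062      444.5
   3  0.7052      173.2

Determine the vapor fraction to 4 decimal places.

ψ = 0.4836

Raoult's law: Kᵢ = Pᵢˢᵃᵗ/P = Pᵢˢᵃᵗ/262.4.
  K_1 = 1056.7/262.4 = 4.027058, K_2 = 444.5/262.4 = 1.693979, K_3 = 173.2/262.4 = 0.660061
Newton iteration, ψ⁰ = 0.5:
  ψ = 0.5000: g = -0.00697, g' = -0.4200 → ψ = 0.4834
  ψ = 0.4834: g = 0.00008, g' = -0.4302 → ψ = 0.4836
Converged at ψ = 0.4836.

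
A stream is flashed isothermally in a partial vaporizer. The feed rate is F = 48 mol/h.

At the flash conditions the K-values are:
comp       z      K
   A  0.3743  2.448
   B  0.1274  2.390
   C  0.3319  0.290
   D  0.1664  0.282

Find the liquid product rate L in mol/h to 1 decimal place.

Rachford–Rice: g(V/F) = Σ zᵢ(Kᵢ−1)/(1+V/F(Kᵢ−1)) = 0.
Feasibility: ΣzᵢKᵢ = 1.3639, Σzᵢ/Kᵢ = 1.9408 — both > 1, two phases present.
Iterate (Newton) starting at V/F = 0.5:
  V/F = 0.5000: g = -0.13288, g' = -0.9607 → V/F = 0.3617
  V/F = 0.3617: g = -0.00491, g' = -0.9065 → V/F = 0.3563
Converged at V/F = 0.3563.
Then V = V/F·F = 0.3563·48 = 17.1 mol/h and L = F − V = 30.9 mol/h.

L = 30.9 mol/h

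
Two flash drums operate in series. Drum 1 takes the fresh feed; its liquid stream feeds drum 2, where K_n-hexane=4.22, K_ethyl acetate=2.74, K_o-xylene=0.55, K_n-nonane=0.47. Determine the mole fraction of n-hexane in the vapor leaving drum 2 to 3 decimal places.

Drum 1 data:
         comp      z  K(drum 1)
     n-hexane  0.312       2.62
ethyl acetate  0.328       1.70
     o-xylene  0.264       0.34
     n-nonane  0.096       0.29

y_n-hexane (drum 2) = 0.241

Drum 1:
Newton–Raphson from ψ₁ = 0.46:
  ψ₁ = 0.460: g = 0.1119, g' = -0.705 → ψ₁ = 0.619
  ψ₁ = 0.619: g = -0.0035, g' = -0.765 → ψ₁ = 0.614
Converged at ψ₁ = 0.614.
Drum-1 compositions:
  n-hexane: x = 0.156, y = 0.410
  ethyl acetate: x = 0.229, y = 0.390
  o-xylene: x = 0.444, y = 0.151
  n-nonane: x = 0.170, y = 0.049
Drum-2 feed = drum-1 liquid: z₂ = (0.1564, 0.2294, 0.4440, 0.1702).
Drum 2:
Newton iteration, ψ₂⁰ = 0.59:
  ψ₂ = 0.590: g = -0.0327, g' = -0.630 → ψ₂ = 0.538
  ψ₂ = 0.538: g = 0.0006, g' = -0.653 → ψ₂ = 0.539
Converged at ψ₂ = 0.539.
  n-hexane: x = 0.057, y = 0.241
  ethyl acetate: x = 0.118, y = 0.324
  o-xylene: x = 0.586, y = 0.322
  n-nonane: x = 0.238, y = 0.112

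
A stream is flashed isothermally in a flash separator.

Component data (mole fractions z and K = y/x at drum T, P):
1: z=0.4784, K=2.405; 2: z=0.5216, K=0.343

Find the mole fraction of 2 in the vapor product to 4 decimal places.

y_2 = 0.2337

Iterate (Newton) starting at ψ = 0.5:
  ψ = 0.5000: g = -0.11553, g' = -0.8251 → ψ = 0.3600
  ψ = 0.3600: g = -0.00246, g' = -0.8028 → ψ = 0.3569
Converged at ψ = 0.3569.
Compositions from xᵢ = zᵢ/(1+ψ(Kᵢ−1)), yᵢ = Kᵢxᵢ:
  1: x = 0.3186, y = 0.7663
  2: x = 0.6814, y = 0.2337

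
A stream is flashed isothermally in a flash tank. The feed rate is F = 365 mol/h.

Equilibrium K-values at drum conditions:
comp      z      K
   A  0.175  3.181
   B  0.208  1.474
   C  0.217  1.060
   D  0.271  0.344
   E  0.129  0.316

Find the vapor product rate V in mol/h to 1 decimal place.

V = 108.0 mol/h

Material balance + equilibrium reduce to Σ zᵢ(Kᵢ−1)/(1+V/F(Kᵢ−1)) = 0.
Check two-phase: ΣzᵢKᵢ = 1.227 > 1 and Σzᵢ/Kᵢ = 1.597 > 1, so g(0) = 0.227 > 0 and g(1) = -0.597 < 0.
Iterate (Newton) starting at V/F = 0.54:
  V/F = 0.540: g = -0.1488, g' = -0.637 → V/F = 0.306
  V/F = 0.306: g = -0.0065, g' = -0.615 → V/F = 0.296
Converged at V/F = 0.296.
Then V = V/F·F = 0.2959·365 = 108.0 mol/h and L = F − V = 257.0 mol/h.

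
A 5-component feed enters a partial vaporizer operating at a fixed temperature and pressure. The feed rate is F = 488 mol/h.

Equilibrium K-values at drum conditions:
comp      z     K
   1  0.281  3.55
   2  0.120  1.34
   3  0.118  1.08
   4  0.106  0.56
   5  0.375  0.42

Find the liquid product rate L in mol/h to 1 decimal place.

Newton–Raphson from V/F = 0.42:
  V/F = 0.420: g = 0.0461, g' = -0.689 → V/F = 0.487
  V/F = 0.487: g = 0.0013, g' = -0.653 → V/F = 0.489
Converged at V/F = 0.489.
Then V = V/F·F = 0.4889·488 = 238.6 mol/h and L = F − V = 249.4 mol/h.

L = 249.4 mol/h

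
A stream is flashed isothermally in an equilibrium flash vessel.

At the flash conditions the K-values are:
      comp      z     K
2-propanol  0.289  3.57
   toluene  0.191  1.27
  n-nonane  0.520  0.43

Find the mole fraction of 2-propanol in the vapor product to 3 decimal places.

y_2-propanol = 0.485

Material balance + equilibrium reduce to Σ zᵢ(Kᵢ−1)/(1+ψ(Kᵢ−1)) = 0.
g(0) = ΣzᵢKᵢ − 1 = 0.498 and g(1) = 1 − Σzᵢ/Kᵢ = -0.441, so a root lies in (0, 1).
Iterate (Newton) starting at ψ = 0.35:
  ψ = 0.350: g = 0.0679, g' = -0.804 → ψ = 0.434
  ψ = 0.434: g = 0.0032, g' = -0.736 → ψ = 0.439
Converged at ψ = 0.439.
Compositions from xᵢ = zᵢ/(1+ψ(Kᵢ−1)), yᵢ = Kᵢxᵢ:
  2-propanol: x = 0.136, y = 0.485
  toluene: x = 0.171, y = 0.217
  n-nonane: x = 0.693, y = 0.298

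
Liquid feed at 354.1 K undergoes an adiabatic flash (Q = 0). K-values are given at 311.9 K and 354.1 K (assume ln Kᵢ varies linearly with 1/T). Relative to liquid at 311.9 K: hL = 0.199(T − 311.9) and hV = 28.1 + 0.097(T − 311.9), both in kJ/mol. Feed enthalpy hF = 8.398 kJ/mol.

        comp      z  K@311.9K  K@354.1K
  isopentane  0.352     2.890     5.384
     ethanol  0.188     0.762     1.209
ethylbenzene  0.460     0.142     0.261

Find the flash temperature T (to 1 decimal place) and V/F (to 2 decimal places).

Adiabatic flash: solve Rachford–Rice at each trial T, then check hF = ψ·hV(T) + (1−ψ)·hL(T).
  T = 311.9 K: K = (2.890, 0.762, 0.142), RR gives ψ = 0.166, H_out = 4.655 kJ/mol
  T = 354.1 K: K = (5.384, 1.209, 0.261), RR gives ψ = 0.485, H_out = 19.929 kJ/mol
  T = 333.0 K: K = (4.023, 0.974, 0.196), RR gives ψ = 0.348, H_out = 13.236 kJ/mol
  T = 322.4 K: K = (3.426, 0.864, 0.168), RR gives ψ = 0.267, H_out = 9.296 kJ/mol
  T = 317.1 K: K = (3.148, 0.812, 0.154), RR gives ψ = 0.219, H_out = 7.073 kJ/mol
  T = 319.8 K: K = (3.288, 0.839, 0.161), RR gives ψ = 0.244, H_out = 8.232 kJ/mol
  T = 321.1 K: K = (3.356, 0.851, 0.164), RR gives ψ = 0.255, H_out = 8.770 kJ/mol
Linear interpolation between T = 319.8 (H_out = 8.232) and T = 321.1 (H_out = 8.770) on hF = 8.398 gives T ≈ 320.2 K, at which ψ = 0.25.

T = 320.2 K, V/F = 0.25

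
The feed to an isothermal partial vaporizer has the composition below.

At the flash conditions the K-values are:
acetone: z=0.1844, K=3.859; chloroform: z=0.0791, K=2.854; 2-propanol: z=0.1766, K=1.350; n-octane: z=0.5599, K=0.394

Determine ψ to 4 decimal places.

Material balance + equilibrium reduce to Σ zᵢ(Kᵢ−1)/(1+ψ(Kᵢ−1)) = 0.
Check two-phase: ΣzᵢKᵢ = 1.3964 > 1 and Σzᵢ/Kᵢ = 1.6274 > 1, so g(0) = 0.3964 > 0 and g(1) = -0.6274 < 0.
Newton iteration, ψ⁰ = 0.65:
  ψ = 0.6500: g = -0.25851, g' = -0.8145 → ψ = 0.3326
  ψ = 0.3326: g = -0.00865, g' = -0.8399 → ψ = 0.3223
  ψ = 0.3223: g = 0.00005, g' = -0.8498 → ψ = 0.3224
Converged at ψ = 0.3224.

ψ = 0.3224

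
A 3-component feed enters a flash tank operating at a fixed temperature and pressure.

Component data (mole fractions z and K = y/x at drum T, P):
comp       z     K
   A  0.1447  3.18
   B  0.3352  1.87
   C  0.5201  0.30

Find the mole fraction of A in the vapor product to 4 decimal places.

Material balance + equilibrium reduce to Σ zᵢ(Kᵢ−1)/(1+V/F(Kᵢ−1)) = 0.
Check two-phase: ΣzᵢKᵢ = 1.2430 > 1 and Σzᵢ/Kᵢ = 1.9584 > 1, so g(0) = 0.2430 > 0 and g(1) = -0.9584 < 0.
Newton iteration, V/F⁰ = 0.32:
  V/F = 0.3200: g = -0.05523, g' = -0.8171 → V/F = 0.2524
  V/F = 0.2524: g = 0.00040, g' = -0.8327 → V/F = 0.2529
Converged at V/F = 0.2529.
Compositions from xᵢ = zᵢ/(1+V/F(Kᵢ−1)), yᵢ = Kᵢxᵢ:
  A: x = 0.0933, y = 0.2966
  B: x = 0.2748, y = 0.5138
  C: x = 0.6320, y = 0.1896

y_A = 0.2966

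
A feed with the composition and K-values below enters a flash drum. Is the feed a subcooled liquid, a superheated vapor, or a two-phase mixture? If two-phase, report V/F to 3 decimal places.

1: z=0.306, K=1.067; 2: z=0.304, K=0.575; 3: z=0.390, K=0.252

subcooled liquid

ΣzᵢKᵢ = 0.600; Σzᵢ/Kᵢ = 2.363.
Since ΣzᵢKᵢ < 1 the mixture is below its bubble point — single liquid phase.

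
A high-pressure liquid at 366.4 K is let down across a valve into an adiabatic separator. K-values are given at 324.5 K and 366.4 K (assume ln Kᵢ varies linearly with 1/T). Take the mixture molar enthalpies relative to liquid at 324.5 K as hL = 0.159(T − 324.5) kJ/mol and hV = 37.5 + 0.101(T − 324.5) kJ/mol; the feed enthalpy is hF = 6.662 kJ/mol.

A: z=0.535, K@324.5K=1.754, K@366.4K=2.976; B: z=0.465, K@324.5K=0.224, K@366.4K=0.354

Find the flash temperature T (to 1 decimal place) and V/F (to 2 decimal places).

T = 328.7 K, V/F = 0.16

Adiabatic flash: solve Rachford–Rice at each trial T, then check hF = ψ·hV(T) + (1−ψ)·hL(T).
  T = 324.5 K: K = (1.754, 0.224), RR gives ψ = 0.073, H_out = 2.727 kJ/mol
  T = 366.4 K: K = (2.976, 0.354), RR gives ψ = 0.593, H_out = 27.453 kJ/mol
  T = 345.4 K: K = (2.320, 0.285), RR gives ψ = 0.396, H_out = 17.708 kJ/mol
  T = 334.9 K: K = (2.025, 0.254), RR gives ψ = 0.263, H_out = 11.360 kJ/mol
  T = 329.7 K: K = (1.887, 0.239), RR gives ψ = 0.178, H_out = 7.456 kJ/mol
  T = 327.1 K: K = (1.820, 0.231), RR gives ψ = 0.129, H_out = 5.217 kJ/mol
  T = 328.4 K: K = (1.853, 0.235), RR gives ψ = 0.154, H_out = 6.365 kJ/mol
  T = 329.0 K: K = (1.868, 0.237), RR gives ψ = 0.165, H_out = 6.875 kJ/mol
Linear interpolation between T = 328.4 (H_out = 6.365) and T = 329.0 (H_out = 6.875) on hF = 6.662 gives T ≈ 328.7 K, at which ψ = 0.16.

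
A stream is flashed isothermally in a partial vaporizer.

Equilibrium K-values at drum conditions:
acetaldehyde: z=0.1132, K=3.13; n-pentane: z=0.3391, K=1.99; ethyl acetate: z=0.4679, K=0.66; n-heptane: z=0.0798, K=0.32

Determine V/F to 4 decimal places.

V/F = 0.6593

Iterate (Newton) starting at V/F = 0.57:
  V/F = 0.5700: g = 0.03757, g' = -0.4222 → V/F = 0.6590
  V/F = 0.6590: g = 0.00013, g' = -0.4216 → V/F = 0.6593
Converged at V/F = 0.6593.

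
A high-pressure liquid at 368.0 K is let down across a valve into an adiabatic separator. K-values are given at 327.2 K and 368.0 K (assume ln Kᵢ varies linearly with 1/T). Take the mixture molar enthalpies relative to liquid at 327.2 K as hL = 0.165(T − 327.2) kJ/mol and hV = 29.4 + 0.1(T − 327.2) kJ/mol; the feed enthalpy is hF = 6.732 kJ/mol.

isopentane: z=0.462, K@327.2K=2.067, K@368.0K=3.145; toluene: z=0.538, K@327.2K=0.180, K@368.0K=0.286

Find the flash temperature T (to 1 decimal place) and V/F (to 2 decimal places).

T = 337.6 K, V/F = 0.17

Adiabatic flash: solve Rachford–Rice at each trial T, then check hF = ψ·hV(T) + (1−ψ)·hL(T).
  T = 327.2 K: K = (2.067, 0.180), RR gives ψ = 0.059, H_out = 1.740 kJ/mol
  T = 368.0 K: K = (3.145, 0.286), RR gives ψ = 0.396, H_out = 17.331 kJ/mol
  T = 347.6 K: K = (2.581, 0.230), RR gives ψ = 0.260, H_out = 10.658 kJ/mol
  T = 337.4 K: K = (2.318, 0.204), RR gives ψ = 0.172, H_out = 6.633 kJ/mol
  T = 342.5 K: K = (2.448, 0.217), RR gives ψ = 0.218, H_out = 8.728 kJ/mol
  T = 339.9 K: K = (2.381, 0.210), RR gives ψ = 0.196, H_out = 7.683 kJ/mol
  T = 338.6 K: K = (2.348, 0.207), RR gives ψ = 0.184, H_out = 7.143 kJ/mol
Linear interpolation between T = 337.4 (H_out = 6.633) and T = 338.6 (H_out = 7.143) on hF = 6.732 gives T ≈ 337.6 K, at which ψ = 0.17.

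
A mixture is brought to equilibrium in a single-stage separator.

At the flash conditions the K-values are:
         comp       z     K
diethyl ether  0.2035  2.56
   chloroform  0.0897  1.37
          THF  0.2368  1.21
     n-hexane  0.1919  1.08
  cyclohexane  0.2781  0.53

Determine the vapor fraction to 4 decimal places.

ψ = 0.8523

Rachford–Rice: g(ψ) = Σ zᵢ(Kᵢ−1)/(1+ψ(Kᵢ−1)) = 0.
g(0) = ΣzᵢKᵢ − 1 = 0.2850 and g(1) = 1 − Σzᵢ/Kᵢ = -0.0431, so a root lies in (0, 1).
Newton iteration, ψ⁰ = 0.5:
  ψ = 0.5000: g = 0.09526, g' = -0.2797 → ψ = 0.8406
  ψ = 0.8406: g = 0.00325, g' = -0.2763 → ψ = 0.8523
Converged at ψ = 0.8523.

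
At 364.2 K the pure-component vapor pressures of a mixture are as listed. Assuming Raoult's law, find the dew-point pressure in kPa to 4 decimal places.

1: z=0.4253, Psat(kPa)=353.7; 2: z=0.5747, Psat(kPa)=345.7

Pdew = 349.0577 kPa

At the dew point ψ → 1, so Σzᵢ/Kᵢ = 1 with Kᵢ = Pᵢˢᵃᵗ/P ⇒ 1/P = Σzᵢ/Pᵢˢᵃᵗ.
1/P = 0.4253/353.7 + 0.5747/345.7 = 0.0028649 ⇒ P = 349.0577 kPa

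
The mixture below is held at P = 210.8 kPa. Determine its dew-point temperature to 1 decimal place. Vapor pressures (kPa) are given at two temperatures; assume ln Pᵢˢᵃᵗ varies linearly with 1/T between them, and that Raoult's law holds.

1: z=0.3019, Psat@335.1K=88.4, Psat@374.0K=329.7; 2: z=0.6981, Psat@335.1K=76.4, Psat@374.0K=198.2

T = 371.2 K

Dew-point temperature: Σzᵢ·P/Pᵢˢᵃᵗ(T) = 1. Interpolate ln Pᵢˢᵃᵗ = aᵢ + bᵢ/T.
  T = 335.1 K: ΣzᵢP/Pᵢˢᵃᵗ = 2.6461
  T = 374.0 K: ΣzᵢP/Pᵢˢᵃᵗ = 0.9355
  T = 354.6 K: ΣzᵢP/Pᵢˢᵃᵗ = 1.5226
  T = 364.3 K: ΣzᵢP/Pᵢˢᵃᵗ = 1.1850
  T = 369.1 K: ΣzᵢP/Pᵢˢᵃᵗ = 1.0524
  T = 371.6 K: ΣzᵢP/Pᵢˢᵃᵗ = 0.9906
Interpolating between 369.1 K and 371.6 K gives T ≈ 371.2 K.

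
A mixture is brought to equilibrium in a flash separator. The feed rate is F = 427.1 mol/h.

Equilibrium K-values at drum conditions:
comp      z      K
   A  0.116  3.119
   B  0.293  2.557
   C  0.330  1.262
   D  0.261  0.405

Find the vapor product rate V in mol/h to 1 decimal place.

V = 391.2 mol/h

Material balance + equilibrium reduce to Σ zᵢ(Kᵢ−1)/(1+β(Kᵢ−1)) = 0.
Feasibility: ΣzᵢKᵢ = 1.633, Σzᵢ/Kᵢ = 1.058 — both > 1, two phases present.
Newton–Raphson from β = 0.39:
  β = 0.390: g = 0.2947, g' = -0.606 → β = 0.876
  β = 0.876: g = 0.0251, g' = -0.609 → β = 0.917
  β = 0.917: g = -0.0007, g' = -0.643 → β = 0.916
Converged at β = 0.916.
Then V = β·F = 0.9160·427.1 = 391.2 mol/h and L = F − V = 35.9 mol/h.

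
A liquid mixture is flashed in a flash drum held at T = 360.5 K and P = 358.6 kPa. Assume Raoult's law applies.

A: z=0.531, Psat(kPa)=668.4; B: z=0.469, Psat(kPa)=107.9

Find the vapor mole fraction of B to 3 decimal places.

y_B = 0.166

Raoult's law: Kᵢ = Pᵢˢᵃᵗ/P = Pᵢˢᵃᵗ/358.6.
  K_A = 668.4/358.6 = 1.86392, K_B = 107.9/358.6 = 0.30089
Material balance + equilibrium reduce to Σ zᵢ(Kᵢ−1)/(1+ψ(Kᵢ−1)) = 0.
g(0) = ΣzᵢKᵢ − 1 = 0.131 and g(1) = 1 − Σzᵢ/Kᵢ = -0.844, so a root lies in (0, 1).
Binary case is linear: z₁(K₁−1)(1+ψ(K₂−1)) + z₂(K₂−1)(1+ψ(K₁−1)) = 0
⇒ ψ = [z₁(K₁−1)+z₂(K₂−1)] / [−(K₁−1)(K₂−1)] = 0.1309/0.6040 = 0.217
Compositions from xᵢ = zᵢ/(1+ψ(Kᵢ−1)), yᵢ = Kᵢxᵢ:
  A: x = 0.447, y = 0.834
  B: x = 0.553, y = 0.166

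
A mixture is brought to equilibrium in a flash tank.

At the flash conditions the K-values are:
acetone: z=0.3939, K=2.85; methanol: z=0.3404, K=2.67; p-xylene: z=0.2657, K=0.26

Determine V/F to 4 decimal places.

Rachford–Rice: g(V/F) = Σ zᵢ(Kᵢ−1)/(1+V/F(Kᵢ−1)) = 0.
Feasibility: ΣzᵢKᵢ = 2.1006, Σzᵢ/Kᵢ = 1.2876 — both > 1, two phases present.
Newton iteration, V/F⁰ = 0.5:
  V/F = 0.5000: g = 0.37625, g' = -1.0123 → V/F = 0.8717
  V/F = 0.8717: g = -0.04350, g' = -1.5097 → V/F = 0.8429
  V/F = 0.8429: g = -0.00168, g' = -1.3972 → V/F = 0.8417
Converged at V/F = 0.8417.

V/F = 0.8417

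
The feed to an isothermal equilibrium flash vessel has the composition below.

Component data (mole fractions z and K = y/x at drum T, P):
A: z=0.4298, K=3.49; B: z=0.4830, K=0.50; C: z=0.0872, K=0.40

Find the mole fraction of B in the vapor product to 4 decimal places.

y_B = 0.3458

Iterate (Newton) starting at ψ = 0.5:
  ψ = 0.5000: g = 0.07996, g' = -0.8075 → ψ = 0.5990
  ψ = 0.5990: g = 0.00309, g' = -0.7518 → ψ = 0.6031
Converged at ψ = 0.6031.
Compositions from xᵢ = zᵢ/(1+ψ(Kᵢ−1)), yᵢ = Kᵢxᵢ:
  A: x = 0.1718, y = 0.5996
  B: x = 0.6916, y = 0.3458
  C: x = 0.1367, y = 0.0547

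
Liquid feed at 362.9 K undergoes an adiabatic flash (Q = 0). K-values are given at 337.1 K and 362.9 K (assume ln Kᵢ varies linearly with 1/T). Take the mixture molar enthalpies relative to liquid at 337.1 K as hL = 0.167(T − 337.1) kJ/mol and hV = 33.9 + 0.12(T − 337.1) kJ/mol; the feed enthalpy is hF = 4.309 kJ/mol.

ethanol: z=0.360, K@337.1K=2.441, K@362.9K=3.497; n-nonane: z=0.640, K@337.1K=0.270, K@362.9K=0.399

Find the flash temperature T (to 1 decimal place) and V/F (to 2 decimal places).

Adiabatic flash: solve Rachford–Rice at each trial T, then check hF = ψ·hV(T) + (1−ψ)·hL(T).
  T = 337.1 K: K = (2.441, 0.270), RR gives ψ = 0.049, H_out = 1.662 kJ/mol
  T = 362.9 K: K = (3.497, 0.399), RR gives ψ = 0.343, H_out = 15.510 kJ/mol
  T = 350.0 K: K = (2.941, 0.331), RR gives ψ = 0.208, H_out = 9.082 kJ/mol
  T = 343.6 K: K = (2.686, 0.300), RR gives ψ = 0.134, H_out = 5.600 kJ/mol
  T = 340.4 K: K = (2.564, 0.285), RR gives ψ = 0.094, H_out = 3.724 kJ/mol
  T = 342.0 K: K = (2.624, 0.292), RR gives ψ = 0.115, H_out = 4.676 kJ/mol
Linear interpolation between T = 340.4 (H_out = 3.724) and T = 342.0 (H_out = 4.676) on hF = 4.309 gives T ≈ 341.4 K, at which ψ = 0.11.

T = 341.4 K, V/F = 0.11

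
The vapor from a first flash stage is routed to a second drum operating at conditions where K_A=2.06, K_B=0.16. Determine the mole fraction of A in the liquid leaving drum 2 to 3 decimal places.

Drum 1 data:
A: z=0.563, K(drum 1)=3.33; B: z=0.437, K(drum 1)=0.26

x_A (drum 2) = 0.442

Drum 1:
Let ψ₁ = V/F and solve Σ zᵢ(Kᵢ−1)/(1+ψ₁(Kᵢ−1)) = 0.
Feasibility: ΣzᵢKᵢ = 1.988, Σzᵢ/Kᵢ = 1.850 — both > 1, two phases present.
Binary case is linear: z₁(K₁−1)(1+ψ₁(K₂−1)) + z₂(K₂−1)(1+ψ₁(K₁−1)) = 0
⇒ ψ₁ = [z₁(K₁−1)+z₂(K₂−1)] / [−(K₁−1)(K₂−1)] = 0.9884/1.7242 = 0.573
Drum-1 compositions:
  A: x = 0.241, y = 0.803
  B: x = 0.759, y = 0.197
Drum-2 feed = drum-1 vapor: z₂ = (0.8027, 0.1973).
Drum 2:
Rachford–Rice: g(ψ₂) = Σ zᵢ(Kᵢ−1)/(1+ψ₂(Kᵢ−1)) = 0.
Check two-phase: ΣzᵢKᵢ = 1.685 > 1 and Σzᵢ/Kᵢ = 1.623 > 1, so g(0) = 0.685 > 0 and g(1) = -0.623 < 0.
Binary case is linear: z₁(K₁−1)(1+ψ₂(K₂−1)) + z₂(K₂−1)(1+ψ₂(K₁−1)) = 0
⇒ ψ₂ = [z₁(K₁−1)+z₂(K₂−1)] / [−(K₁−1)(K₂−1)] = 0.6851/0.8904 = 0.769
  A: x = 0.442, y = 0.911
  B: x = 0.558, y = 0.089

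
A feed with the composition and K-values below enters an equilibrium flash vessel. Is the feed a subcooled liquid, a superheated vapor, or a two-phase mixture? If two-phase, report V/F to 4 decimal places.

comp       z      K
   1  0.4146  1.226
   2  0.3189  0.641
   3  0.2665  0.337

subcooled liquid

ΣzᵢKᵢ = 0.8025; Σzᵢ/Kᵢ = 1.6265.
Since ΣzᵢKᵢ < 1 the mixture is below its bubble point — single liquid phase.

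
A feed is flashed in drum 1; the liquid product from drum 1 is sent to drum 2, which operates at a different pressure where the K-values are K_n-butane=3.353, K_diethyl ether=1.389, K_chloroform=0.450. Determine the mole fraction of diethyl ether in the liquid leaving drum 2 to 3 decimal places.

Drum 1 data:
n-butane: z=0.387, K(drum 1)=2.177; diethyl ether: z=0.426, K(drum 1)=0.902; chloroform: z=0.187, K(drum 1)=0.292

x_diethyl ether (drum 2) = 0.343

Drum 1:
Material balance + equilibrium reduce to Σ zᵢ(Kᵢ−1)/(1+ψ₁(Kᵢ−1)) = 0.
g(0) = ΣzᵢKᵢ − 1 = 0.281 and g(1) = 1 − Σzᵢ/Kᵢ = -0.290, so a root lies in (0, 1).
Newton iteration, ψ₁⁰ = 0.5:
  ψ₁ = 0.500: g = 0.0379, g' = -0.442 → ψ₁ = 0.586
  ψ₁ = 0.586: g = -0.0009, g' = -0.466 → ψ₁ = 0.584
Converged at ψ₁ = 0.584.
Drum-1 compositions:
  n-butane: x = 0.229, y = 0.499
  diethyl ether: x = 0.452, y = 0.408
  chloroform: x = 0.319, y = 0.093
Drum-2 feed = drum-1 liquid: z₂ = (0.2294, 0.4519, 0.3188).
Drum 2:
Material balance + equilibrium reduce to Σ zᵢ(Kᵢ−1)/(1+ψ₂(Kᵢ−1)) = 0.
g(0) = ΣzᵢKᵢ − 1 = 0.540 and g(1) = 1 − Σzᵢ/Kᵢ = -0.102, so a root lies in (0, 1).
Newton–Raphson from ψ₂ = 0.56:
  ψ₂ = 0.560: g = 0.1238, g' = -0.484 → ψ₂ = 0.816
Converged at ψ₂ = 0.816.
  n-butane: x = 0.079, y = 0.263
  diethyl ether: x = 0.343, y = 0.476
  chloroform: x = 0.579, y = 0.260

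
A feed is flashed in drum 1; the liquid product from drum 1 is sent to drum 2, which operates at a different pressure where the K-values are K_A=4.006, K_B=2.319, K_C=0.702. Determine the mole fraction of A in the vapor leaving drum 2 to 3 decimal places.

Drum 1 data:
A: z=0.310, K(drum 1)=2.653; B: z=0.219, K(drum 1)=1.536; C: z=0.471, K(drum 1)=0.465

y_A (drum 2) = 0.197

Drum 1:
Material balance + equilibrium reduce to Σ zᵢ(Kᵢ−1)/(1+ψ₁(Kᵢ−1)) = 0.
g(0) = ΣzᵢKᵢ − 1 = 0.378 and g(1) = 1 − Σzᵢ/Kᵢ = -0.272, so a root lies in (0, 1).
Iterate (Newton) starting at ψ₁ = 0.32:
  ψ₁ = 0.320: g = 0.1313, g' = -0.604 → ψ₁ = 0.537
  ψ₁ = 0.537: g = 0.0089, g' = -0.541 → ψ₁ = 0.554
Converged at ψ₁ = 0.554.
Drum-1 compositions:
  A: x = 0.162, y = 0.429
  B: x = 0.169, y = 0.259
  C: x = 0.669, y = 0.311
Drum-2 feed = drum-1 liquid: z₂ = (0.1619, 0.1689, 0.6693).
Drum 2:
Newton–Raphson from ψ₂ = 0.53:
  ψ₂ = 0.530: g = 0.0819, g' = -0.403 → ψ₂ = 0.733
  ψ₂ = 0.733: g = 0.0099, g' = -0.316 → ψ₂ = 0.765
Converged at ψ₂ = 0.765.
  A: x = 0.049, y = 0.197
  B: x = 0.084, y = 0.195
  C: x = 0.867, y = 0.609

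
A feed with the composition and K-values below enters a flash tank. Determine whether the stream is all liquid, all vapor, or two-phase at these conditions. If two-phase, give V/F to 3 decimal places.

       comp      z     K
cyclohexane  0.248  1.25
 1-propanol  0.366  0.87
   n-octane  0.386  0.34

all liquid

ΣzᵢKᵢ = 0.760; Σzᵢ/Kᵢ = 1.754.
Since ΣzᵢKᵢ < 1 the mixture is below its bubble point — single liquid phase.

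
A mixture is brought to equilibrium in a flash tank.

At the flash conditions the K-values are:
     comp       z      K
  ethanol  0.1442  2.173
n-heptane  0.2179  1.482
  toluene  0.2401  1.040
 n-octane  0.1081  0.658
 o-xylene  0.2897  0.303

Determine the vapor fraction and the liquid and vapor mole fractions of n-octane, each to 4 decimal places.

Iterate (Newton) starting at ψ = 0.31:
  ψ = 0.3100: g = -0.07403, g' = -0.3902 → ψ = 0.1203
  ψ = 0.1203: g = -0.00190, g' = -0.3794 → ψ = 0.1153
Converged at ψ = 0.1153.
Compositions from xᵢ = zᵢ/(1+ψ(Kᵢ−1)), yᵢ = Kᵢxᵢ:
  ethanol: x = 0.1270, y = 0.2760
  n-heptane: x = 0.2064, y = 0.3059
  toluene: x = 0.2390, y = 0.2486
  n-octane: x = 0.1125, y = 0.0740
  o-xylene: x = 0.3150, y = 0.0954

ψ = 0.1153, x_n-octane = 0.1125, y_n-octane = 0.0740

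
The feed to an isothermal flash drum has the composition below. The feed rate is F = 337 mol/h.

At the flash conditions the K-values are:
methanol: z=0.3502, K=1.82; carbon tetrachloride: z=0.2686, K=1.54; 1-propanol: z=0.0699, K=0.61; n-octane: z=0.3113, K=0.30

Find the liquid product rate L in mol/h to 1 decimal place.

L = 201.8 mol/h

Rachford–Rice: g(ψ) = Σ zᵢ(Kᵢ−1)/(1+ψ(Kᵢ−1)) = 0.
Feasibility: ΣzᵢKᵢ = 1.1870, Σzᵢ/Kᵢ = 1.5191 — both > 1, two phases present.
Newton–Raphson from ψ = 0.37:
  ψ = 0.3700: g = 0.01528, g' = -0.4853 → ψ = 0.4015
  ψ = 0.4015: g = -0.00017, g' = -0.4962 → ψ = 0.4011
Converged at ψ = 0.4011.
Then V = ψ·F = 0.4011·337 = 135.2 mol/h and L = F − V = 201.8 mol/h.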